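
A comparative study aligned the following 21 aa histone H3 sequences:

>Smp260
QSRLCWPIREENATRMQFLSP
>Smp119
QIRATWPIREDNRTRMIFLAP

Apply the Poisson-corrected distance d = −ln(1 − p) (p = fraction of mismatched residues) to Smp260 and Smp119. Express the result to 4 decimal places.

Differing sites — 2:S/I; 4:L/A; 5:C/T; 11:E/D; 13:A/R; 17:Q/I; 20:S/A.
p = 7/21 = 0.333333.
d = −ln(1 − 0.333333) = −ln(0.666667) = 0.4055.

0.4055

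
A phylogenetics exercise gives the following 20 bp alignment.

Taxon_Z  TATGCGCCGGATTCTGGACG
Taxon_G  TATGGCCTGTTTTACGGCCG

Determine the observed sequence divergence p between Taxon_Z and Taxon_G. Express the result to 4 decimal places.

Mismatches occur at site 5 (C/G), site 6 (G/C), site 8 (C/T), site 10 (G/T), site 11 (A/T), site 14 (C/A), site 15 (T/C), site 18 (A/C).
There are 8 differences over 20 sites, so p = 8/20 = 0.4000.

0.4000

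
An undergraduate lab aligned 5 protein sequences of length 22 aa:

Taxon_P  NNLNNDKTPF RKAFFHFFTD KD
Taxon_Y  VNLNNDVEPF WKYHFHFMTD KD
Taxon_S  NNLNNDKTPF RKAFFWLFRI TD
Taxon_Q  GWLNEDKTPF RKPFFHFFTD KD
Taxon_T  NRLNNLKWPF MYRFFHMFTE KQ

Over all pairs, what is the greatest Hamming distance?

Pairwise Hamming distances:
  Taxon_P vs Taxon_Y: 7
  Taxon_P vs Taxon_S: 5
  Taxon_P vs Taxon_Q: 4
  Taxon_P vs Taxon_T: 9
  Taxon_Y vs Taxon_S: 12
  Taxon_Y vs Taxon_Q: 9
  Taxon_Y vs Taxon_T: 13
  Taxon_S vs Taxon_Q: 9
  Taxon_S vs Taxon_T: 12
  Taxon_Q vs Taxon_T: 11
The largest is 13, between Taxon_Y and Taxon_T.

13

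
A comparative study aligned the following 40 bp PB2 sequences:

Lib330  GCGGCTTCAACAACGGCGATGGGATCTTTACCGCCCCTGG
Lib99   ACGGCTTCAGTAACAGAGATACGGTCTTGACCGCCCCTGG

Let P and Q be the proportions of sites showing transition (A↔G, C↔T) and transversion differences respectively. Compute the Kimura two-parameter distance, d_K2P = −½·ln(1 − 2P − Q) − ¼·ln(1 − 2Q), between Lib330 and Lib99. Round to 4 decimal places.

0.2756

Mismatches occur at site 1 (G↔A, transition), site 10 (A↔G, transition), site 11 (C↔T, transition), site 15 (G↔A, transition), site 17 (C↔A, transversion), site 21 (G↔A, transition), site 22 (G↔C, transversion), site 24 (A↔G, transition), site 29 (T↔G, transversion).
Of the 9 differences, 6 transitions and 3 transversions over 40 sites: P = 6/40 = 0.150000, Q = 3/40 = 0.075000.
d = −0.5·ln(0.625000) − 0.25·ln(0.850000) = −0.5·(-0.470004) − 0.25·(-0.162519) = 0.2756.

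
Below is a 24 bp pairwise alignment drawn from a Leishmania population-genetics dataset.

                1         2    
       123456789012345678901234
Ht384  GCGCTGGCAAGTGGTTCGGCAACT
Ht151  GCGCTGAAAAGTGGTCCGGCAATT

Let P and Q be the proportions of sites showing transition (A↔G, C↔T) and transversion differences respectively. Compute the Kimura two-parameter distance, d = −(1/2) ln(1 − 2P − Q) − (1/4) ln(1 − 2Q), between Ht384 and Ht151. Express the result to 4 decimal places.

0.1942

Differing sites — 7:G/A (Ti); 8:C/A (Tv); 16:T/C (Ti); 23:C/T (Ti).
Of the 4 differences, 3 transitions and 1 transversion over 24 sites: P = 3/24 = 0.125000, Q = 1/24 = 0.041667.
d = −0.5·ln(0.708333) − 0.25·ln(0.916666) = −0.5·(-0.344841) − 0.25·(-0.087012) = 0.1942.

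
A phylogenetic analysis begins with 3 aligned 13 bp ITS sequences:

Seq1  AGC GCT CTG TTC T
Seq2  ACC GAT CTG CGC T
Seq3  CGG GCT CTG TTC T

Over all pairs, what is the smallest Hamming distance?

2

Pairwise Hamming distances:
  Seq1 vs Seq2: 4
  Seq1 vs Seq3: 2
  Seq2 vs Seq3: 6
The smallest is 2, between Seq1 and Seq3.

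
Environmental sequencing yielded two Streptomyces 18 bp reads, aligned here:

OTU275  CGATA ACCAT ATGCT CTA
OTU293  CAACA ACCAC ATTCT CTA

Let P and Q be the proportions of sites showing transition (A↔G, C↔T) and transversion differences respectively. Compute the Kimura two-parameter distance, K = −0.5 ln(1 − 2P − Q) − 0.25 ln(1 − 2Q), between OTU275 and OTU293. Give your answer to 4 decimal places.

0.2757

The sequences differ at positions 2 (G/A, transition), 4 (T/C, transition), 10 (T/C, transition), 13 (G/T, transversion).
Of the 4 differences, 3 transitions and 1 transversion over 18 sites: P = 3/18 = 0.166667, Q = 1/18 = 0.055556.
d = −0.5·ln(0.611110) − 0.25·ln(0.888888) = −0.5·(-0.492478) − 0.25·(-0.117784) = 0.2757.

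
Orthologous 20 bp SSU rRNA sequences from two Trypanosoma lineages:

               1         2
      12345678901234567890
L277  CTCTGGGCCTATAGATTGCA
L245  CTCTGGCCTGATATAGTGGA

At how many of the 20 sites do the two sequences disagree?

6

Mismatches occur at site 7 (G↔C), site 9 (C↔T), site 10 (T↔G), site 14 (G↔T), site 16 (T↔G), site 19 (C↔G).
That gives 6 mismatches out of 20 aligned sites, so the Hamming distance is 6.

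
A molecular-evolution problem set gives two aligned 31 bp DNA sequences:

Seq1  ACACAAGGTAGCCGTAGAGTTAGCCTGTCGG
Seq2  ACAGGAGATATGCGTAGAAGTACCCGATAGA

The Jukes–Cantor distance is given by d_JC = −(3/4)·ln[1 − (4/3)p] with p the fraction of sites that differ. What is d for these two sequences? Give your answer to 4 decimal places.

0.5445

The sequences differ at positions 4 (C/G), 5 (A/G), 8 (G/A), 11 (G/T), 12 (C/G), 19 (G/A), 20 (T/G), 23 (G/C), 26 (T/G), 27 (G/A), 29 (C/A), 31 (G/A).
p = 12/31 = 0.387097.
d = −0.75 · ln(1 − (4/3)·0.387097) = −0.75 · ln(0.483871) = −0.75 · (-0.725937) = 0.5445.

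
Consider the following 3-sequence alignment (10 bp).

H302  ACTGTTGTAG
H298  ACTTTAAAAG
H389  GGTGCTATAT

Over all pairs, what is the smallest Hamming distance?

4

Pairwise Hamming distances:
  H302 vs H298: 4
  H302 vs H389: 5
  H298 vs H389: 7
The smallest is 4, between H302 and H298.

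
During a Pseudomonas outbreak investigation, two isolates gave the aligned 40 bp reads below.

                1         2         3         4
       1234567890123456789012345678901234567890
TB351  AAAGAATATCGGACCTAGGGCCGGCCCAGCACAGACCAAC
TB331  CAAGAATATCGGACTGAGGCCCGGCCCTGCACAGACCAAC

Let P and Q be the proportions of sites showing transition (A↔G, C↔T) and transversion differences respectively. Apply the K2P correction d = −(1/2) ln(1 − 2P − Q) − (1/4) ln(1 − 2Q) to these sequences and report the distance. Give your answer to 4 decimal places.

0.1370

The sequences differ at positions 1 (A/C, transversion), 15 (C/T, transition), 16 (T/G, transversion), 20 (G/C, transversion), 28 (A/T, transversion).
Of the 5 differences, 1 transition and 4 transversions over 40 sites: P = 1/40 = 0.025000, Q = 4/40 = 0.100000.
d = −0.5·ln(0.850000) − 0.25·ln(0.800000) = −0.5·(-0.162519) − 0.25·(-0.223144) = 0.1370.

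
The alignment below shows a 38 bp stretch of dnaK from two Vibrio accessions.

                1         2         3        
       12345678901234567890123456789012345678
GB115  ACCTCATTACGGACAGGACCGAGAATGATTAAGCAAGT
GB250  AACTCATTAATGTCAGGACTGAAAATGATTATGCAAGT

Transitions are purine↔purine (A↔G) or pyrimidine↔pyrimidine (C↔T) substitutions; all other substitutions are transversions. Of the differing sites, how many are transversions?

Mismatches occur at site 2 (C→A, transversion), site 10 (C→A, transversion), site 11 (G→T, transversion), site 13 (A→T, transversion), site 20 (C→T, transition), site 23 (G→A, transition), site 32 (A→T, transversion).
Of the 7 differences, 2 transitions and 5 transversions, so the answer is 5.

5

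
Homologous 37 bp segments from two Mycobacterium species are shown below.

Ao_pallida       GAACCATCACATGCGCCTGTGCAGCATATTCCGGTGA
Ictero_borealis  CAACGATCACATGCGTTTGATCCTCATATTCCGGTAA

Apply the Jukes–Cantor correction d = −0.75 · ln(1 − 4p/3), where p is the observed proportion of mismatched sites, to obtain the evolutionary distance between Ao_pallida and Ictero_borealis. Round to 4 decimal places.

The sequences differ at positions 1 (G/C), 5 (C/G), 16 (C/T), 17 (C/T), 20 (T/A), 21 (G/T), 23 (A/C), 24 (G/T), 36 (G/A).
p = 9/37 = 0.243243.
d = −0.75 · ln(1 − (4/3)·0.243243) = −0.75 · ln(0.675676) = −0.75 · (-0.392042) = 0.2940.

0.2940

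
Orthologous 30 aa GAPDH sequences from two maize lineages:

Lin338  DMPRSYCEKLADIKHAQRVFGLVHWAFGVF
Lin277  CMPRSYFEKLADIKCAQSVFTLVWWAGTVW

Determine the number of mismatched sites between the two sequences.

Mismatches occur at site 1 (D→C), site 7 (C→F), site 15 (H→C), site 18 (R→S), site 21 (G→T), site 24 (H→W), site 27 (F→G), site 28 (G→T), site 30 (F→W).
That gives 9 mismatches out of 30 aligned sites, so the Hamming distance is 9.

9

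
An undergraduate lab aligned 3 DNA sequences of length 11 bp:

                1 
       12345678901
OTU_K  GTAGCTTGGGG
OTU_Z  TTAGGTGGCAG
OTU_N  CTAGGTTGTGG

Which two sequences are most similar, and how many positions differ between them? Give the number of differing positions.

Pairwise Hamming distances:
  OTU_K vs OTU_Z: 5
  OTU_K vs OTU_N: 3
  OTU_Z vs OTU_N: 4
The smallest is 3, between OTU_K and OTU_N.

3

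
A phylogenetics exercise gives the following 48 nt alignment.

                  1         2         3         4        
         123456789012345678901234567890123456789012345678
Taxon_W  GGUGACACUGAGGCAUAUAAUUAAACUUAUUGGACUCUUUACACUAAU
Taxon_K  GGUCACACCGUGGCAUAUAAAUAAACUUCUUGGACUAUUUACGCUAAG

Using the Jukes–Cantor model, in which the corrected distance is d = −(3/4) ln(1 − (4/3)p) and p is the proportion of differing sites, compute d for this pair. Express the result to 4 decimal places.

0.1885

Differing sites — 4:G/C; 9:U/C; 11:A/U; 21:U/A; 29:A/C; 37:C/A; 43:A/G; 48:U/G.
p = 8/48 = 0.166667.
d = −0.75 · ln(1 − (4/3)·0.166667) = −0.75 · ln(0.777777) = −0.75 · (-0.251315) = 0.1885.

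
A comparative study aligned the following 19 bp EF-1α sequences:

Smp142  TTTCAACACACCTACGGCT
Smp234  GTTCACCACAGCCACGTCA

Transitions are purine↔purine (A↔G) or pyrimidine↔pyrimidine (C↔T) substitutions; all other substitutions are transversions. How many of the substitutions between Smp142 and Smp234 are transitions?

Mismatches occur at site 1 (T↔G, transversion), site 6 (A↔C, transversion), site 11 (C↔G, transversion), site 13 (T↔C, transition), site 17 (G↔T, transversion), site 19 (T↔A, transversion).
Of the 6 differences, 1 transition and 5 transversions, so the answer is 1.

1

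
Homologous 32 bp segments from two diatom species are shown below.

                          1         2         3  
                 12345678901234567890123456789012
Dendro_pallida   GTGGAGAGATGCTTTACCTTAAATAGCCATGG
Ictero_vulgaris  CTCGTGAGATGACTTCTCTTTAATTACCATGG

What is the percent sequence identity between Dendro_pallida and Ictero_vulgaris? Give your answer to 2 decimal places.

68.75%

Differing sites — 1:G/C; 3:G/C; 5:A/T; 12:C/A; 13:T/C; 16:A/C; 17:C/T; 21:A/T; 25:A/T; 26:G/A.
22 of the 32 sites match, so the percent identity is 22/32 × 100 = 68.75%.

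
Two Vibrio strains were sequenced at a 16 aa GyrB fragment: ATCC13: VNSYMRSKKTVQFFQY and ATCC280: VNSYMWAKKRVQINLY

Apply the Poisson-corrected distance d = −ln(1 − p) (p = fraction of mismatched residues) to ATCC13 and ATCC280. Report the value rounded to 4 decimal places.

The sequences differ at positions 6 (R/W), 7 (S/A), 10 (T/R), 13 (F/I), 14 (F/N), 15 (Q/L).
p = 6/16 = 0.375000.
d = −ln(1 − 0.375000) = −ln(0.625000) = 0.4700.

0.4700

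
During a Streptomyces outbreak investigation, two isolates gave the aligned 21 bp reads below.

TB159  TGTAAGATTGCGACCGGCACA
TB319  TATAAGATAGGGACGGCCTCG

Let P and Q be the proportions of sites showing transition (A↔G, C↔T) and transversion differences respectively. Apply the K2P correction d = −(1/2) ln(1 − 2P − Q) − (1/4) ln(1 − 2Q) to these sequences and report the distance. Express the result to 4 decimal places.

Mismatches occur at site 2 (G↔A, transition), site 9 (T↔A, transversion), site 11 (C↔G, transversion), site 15 (C↔G, transversion), site 17 (G↔C, transversion), site 19 (A↔T, transversion), site 21 (A↔G, transition).
Of the 7 differences, 2 transitions and 5 transversions over 21 sites: P = 2/21 = 0.095238, Q = 5/21 = 0.238095.
d = −0.5·ln(0.571429) − 0.25·ln(0.523810) = −0.5·(-0.559615) − 0.25·(-0.646626) = 0.4415.

0.4415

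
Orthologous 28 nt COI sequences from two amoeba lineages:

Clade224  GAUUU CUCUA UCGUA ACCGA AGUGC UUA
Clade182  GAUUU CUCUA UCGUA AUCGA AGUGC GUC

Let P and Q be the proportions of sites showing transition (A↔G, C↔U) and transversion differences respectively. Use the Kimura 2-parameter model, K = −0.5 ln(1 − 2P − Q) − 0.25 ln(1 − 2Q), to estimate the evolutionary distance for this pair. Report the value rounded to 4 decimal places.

0.1156

Differing sites — 17:C/U (Ti); 26:U/G (Tv); 28:A/C (Tv).
Of the 3 differences, 1 transition and 2 transversions over 28 sites: P = 1/28 = 0.035714, Q = 2/28 = 0.071429.
d = −0.5·ln(0.857143) − 0.25·ln(0.857142) = −0.5·(-0.154151) − 0.25·(-0.154152) = 0.1156.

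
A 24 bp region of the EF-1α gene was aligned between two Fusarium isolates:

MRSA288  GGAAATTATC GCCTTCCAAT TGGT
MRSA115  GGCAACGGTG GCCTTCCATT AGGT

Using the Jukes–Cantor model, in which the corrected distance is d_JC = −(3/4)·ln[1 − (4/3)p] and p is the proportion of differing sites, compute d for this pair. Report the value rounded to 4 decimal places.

Mismatches occur at site 3 (A→C), site 6 (T→C), site 7 (T→G), site 8 (A→G), site 10 (C→G), site 19 (A→T), site 21 (T→A).
p = 7/24 = 0.291667.
d = −0.75 · ln(1 − (4/3)·0.291667) = −0.75 · ln(0.611111) = −0.75 · (-0.492477) = 0.3694.

0.3694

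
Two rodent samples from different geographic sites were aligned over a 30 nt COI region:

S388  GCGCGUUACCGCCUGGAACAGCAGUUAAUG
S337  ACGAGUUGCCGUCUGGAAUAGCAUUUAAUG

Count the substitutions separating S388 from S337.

The sequences differ at positions 1 (G/A), 4 (C/A), 8 (A/G), 12 (C/U), 19 (C/U), 24 (G/U).
That gives 6 mismatches out of 30 aligned sites, so the Hamming distance is 6.

6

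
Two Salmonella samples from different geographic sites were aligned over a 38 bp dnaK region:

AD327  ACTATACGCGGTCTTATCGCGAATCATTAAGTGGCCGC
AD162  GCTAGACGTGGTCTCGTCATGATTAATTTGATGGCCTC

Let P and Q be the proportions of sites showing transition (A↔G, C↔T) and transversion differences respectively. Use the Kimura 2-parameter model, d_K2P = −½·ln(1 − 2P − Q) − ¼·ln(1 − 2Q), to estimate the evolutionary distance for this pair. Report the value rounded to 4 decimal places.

0.4785

The sequences differ at positions 1 (A/G, transition), 5 (T/G, transversion), 9 (C/T, transition), 15 (T/C, transition), 16 (A/G, transition), 19 (G/A, transition), 20 (C/T, transition), 23 (A/T, transversion), 25 (C/A, transversion), 29 (A/T, transversion), 30 (A/G, transition), 31 (G/A, transition), 37 (G/T, transversion).
Of the 13 differences, 8 transitions and 5 transversions over 38 sites: P = 8/38 = 0.210526, Q = 5/38 = 0.131579.
d = −0.5·ln(0.447369) − 0.25·ln(0.736842) = −0.5·(-0.804372) − 0.25·(-0.305382) = 0.4785.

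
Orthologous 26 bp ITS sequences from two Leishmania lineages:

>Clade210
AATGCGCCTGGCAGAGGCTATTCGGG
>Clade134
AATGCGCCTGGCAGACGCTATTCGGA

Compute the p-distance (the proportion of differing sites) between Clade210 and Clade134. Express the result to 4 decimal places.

Differing sites — 16:G/C; 26:G/A.
There are 2 differences over 26 sites, so p = 2/26 = 0.0769.

0.0769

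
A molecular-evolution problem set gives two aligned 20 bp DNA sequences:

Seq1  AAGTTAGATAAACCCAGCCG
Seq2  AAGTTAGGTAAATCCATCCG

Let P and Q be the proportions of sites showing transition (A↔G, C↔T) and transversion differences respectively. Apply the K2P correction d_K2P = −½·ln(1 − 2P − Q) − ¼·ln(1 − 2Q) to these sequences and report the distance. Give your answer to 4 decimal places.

Mismatches occur at site 8 (A/G, transition), site 13 (C/T, transition), site 17 (G/T, transversion).
Of the 3 differences, 2 transitions and 1 transversion over 20 sites: P = 2/20 = 0.100000, Q = 1/20 = 0.050000.
d = −0.5·ln(0.750000) − 0.25·ln(0.900000) = −0.5·(-0.287682) − 0.25·(-0.105361) = 0.1702.

0.1702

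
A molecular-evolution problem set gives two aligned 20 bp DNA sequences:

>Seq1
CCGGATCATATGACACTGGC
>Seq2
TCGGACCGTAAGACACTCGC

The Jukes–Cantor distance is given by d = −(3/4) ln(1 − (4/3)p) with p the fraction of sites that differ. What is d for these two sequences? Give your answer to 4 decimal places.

The sequences differ at positions 1 (C/T), 6 (T/C), 8 (A/G), 11 (T/A), 18 (G/C).
p = 5/20 = 0.250000.
d = −0.75 · ln(1 − (4/3)·0.250000) = −0.75 · ln(0.666667) = −0.75 · (-0.405465) = 0.3041.

0.3041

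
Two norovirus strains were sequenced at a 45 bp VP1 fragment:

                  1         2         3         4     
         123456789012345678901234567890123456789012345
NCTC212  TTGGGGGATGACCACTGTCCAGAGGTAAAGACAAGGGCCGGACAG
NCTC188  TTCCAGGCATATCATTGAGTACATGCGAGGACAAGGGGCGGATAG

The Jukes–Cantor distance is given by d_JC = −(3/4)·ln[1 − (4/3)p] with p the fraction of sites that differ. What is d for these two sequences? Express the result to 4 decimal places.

The sequences differ at positions 3 (G/C), 4 (G/C), 5 (G/A), 8 (A/C), 9 (T/A), 10 (G/T), 12 (C/T), 15 (C/T), 18 (T/A), 19 (C/G), 20 (C/T), 22 (G/C), 24 (G/T), 26 (T/C), 27 (A/G), 29 (A/G), 38 (C/G), 43 (C/T).
p = 18/45 = 0.400000.
d = −0.75 · ln(1 − (4/3)·0.400000) = −0.75 · ln(0.466667) = −0.75 · (-0.762139) = 0.5716.

0.5716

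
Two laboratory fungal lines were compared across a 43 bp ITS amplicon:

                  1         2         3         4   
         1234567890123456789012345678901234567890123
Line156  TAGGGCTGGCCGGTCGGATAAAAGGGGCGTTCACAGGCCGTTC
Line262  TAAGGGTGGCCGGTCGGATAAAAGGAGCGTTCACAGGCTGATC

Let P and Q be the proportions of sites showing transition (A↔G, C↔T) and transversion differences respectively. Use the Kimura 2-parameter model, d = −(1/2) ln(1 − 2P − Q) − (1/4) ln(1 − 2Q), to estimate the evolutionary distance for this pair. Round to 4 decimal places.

0.1273

Mismatches occur at site 3 (G→A, transition), site 6 (C→G, transversion), site 26 (G→A, transition), site 39 (C→T, transition), site 41 (T→A, transversion).
Of the 5 differences, 3 transitions and 2 transversions over 43 sites: P = 3/43 = 0.069767, Q = 2/43 = 0.046512.
d = −0.5·ln(0.813954) − 0.25·ln(0.906976) = −0.5·(-0.205851) − 0.25·(-0.097639) = 0.1273.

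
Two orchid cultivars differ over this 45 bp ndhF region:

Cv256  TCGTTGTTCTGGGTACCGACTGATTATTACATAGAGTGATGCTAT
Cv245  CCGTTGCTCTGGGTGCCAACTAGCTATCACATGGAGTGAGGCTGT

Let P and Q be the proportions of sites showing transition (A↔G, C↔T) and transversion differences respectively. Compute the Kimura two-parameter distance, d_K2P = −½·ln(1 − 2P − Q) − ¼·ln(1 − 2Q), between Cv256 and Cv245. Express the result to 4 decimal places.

0.3257

The sequences differ at positions 1 (T/C, transition), 7 (T/C, transition), 15 (A/G, transition), 18 (G/A, transition), 22 (G/A, transition), 23 (A/G, transition), 24 (T/C, transition), 28 (T/C, transition), 33 (A/G, transition), 40 (T/G, transversion), 44 (A/G, transition).
Of the 11 differences, 10 transitions and 1 transversion over 45 sites: P = 10/45 = 0.222222, Q = 1/45 = 0.022222.
d = −0.5·ln(0.533334) − 0.25·ln(0.955556) = −0.5·(-0.628607) − 0.25·(-0.045462) = 0.3257.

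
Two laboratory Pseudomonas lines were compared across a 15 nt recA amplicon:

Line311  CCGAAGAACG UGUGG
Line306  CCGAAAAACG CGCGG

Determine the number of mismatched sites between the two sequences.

3

Differing sites — 6:G/A; 11:U/C; 13:U/C.
That gives 3 mismatches out of 15 aligned sites, so the Hamming distance is 3.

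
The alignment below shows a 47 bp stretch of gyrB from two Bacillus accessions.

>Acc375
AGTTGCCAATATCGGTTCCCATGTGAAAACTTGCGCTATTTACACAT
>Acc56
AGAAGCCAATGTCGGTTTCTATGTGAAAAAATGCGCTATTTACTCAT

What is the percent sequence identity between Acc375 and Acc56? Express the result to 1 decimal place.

The sequences differ at positions 3 (T/A), 4 (T/A), 11 (A/G), 18 (C/T), 20 (C/T), 30 (C/A), 31 (T/A), 44 (A/T).
39 of the 47 sites match, so the percent identity is 39/47 × 100 = 83.0%.

83.0%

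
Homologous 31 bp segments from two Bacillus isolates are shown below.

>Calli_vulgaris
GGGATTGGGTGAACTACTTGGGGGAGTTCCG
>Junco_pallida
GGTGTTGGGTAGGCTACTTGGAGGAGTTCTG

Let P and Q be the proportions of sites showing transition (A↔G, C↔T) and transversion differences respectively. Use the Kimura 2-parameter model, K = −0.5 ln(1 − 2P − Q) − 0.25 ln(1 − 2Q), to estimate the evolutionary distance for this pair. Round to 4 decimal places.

The sequences differ at positions 3 (G/T, transversion), 4 (A/G, transition), 11 (G/A, transition), 12 (A/G, transition), 13 (A/G, transition), 22 (G/A, transition), 30 (C/T, transition).
Of the 7 differences, 6 transitions and 1 transversion over 31 sites: P = 6/31 = 0.193548, Q = 1/31 = 0.032258.
d = −0.5·ln(0.580646) − 0.25·ln(0.935484) = −0.5·(-0.543614) − 0.25·(-0.066691) = 0.2885.

0.2885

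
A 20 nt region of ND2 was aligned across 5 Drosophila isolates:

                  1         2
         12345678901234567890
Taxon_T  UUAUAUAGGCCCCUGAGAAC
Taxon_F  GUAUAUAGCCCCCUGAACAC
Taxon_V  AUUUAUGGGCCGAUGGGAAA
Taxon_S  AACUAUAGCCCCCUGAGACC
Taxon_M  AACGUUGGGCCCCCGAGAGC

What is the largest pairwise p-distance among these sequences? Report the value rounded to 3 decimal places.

0.550

Pairwise Hamming distances:
  Taxon_T vs Taxon_F: 4
  Taxon_T vs Taxon_V: 7
  Taxon_T vs Taxon_S: 5
  Taxon_T vs Taxon_M: 8
  Taxon_F vs Taxon_V: 10
  Taxon_F vs Taxon_S: 6
  Taxon_F vs Taxon_M: 11
  Taxon_V vs Taxon_S: 9
  Taxon_V vs Taxon_M: 10
  Taxon_S vs Taxon_M: 6
The largest is 11 mismatches, between Taxon_F and Taxon_M; p = 11/20 = 0.550.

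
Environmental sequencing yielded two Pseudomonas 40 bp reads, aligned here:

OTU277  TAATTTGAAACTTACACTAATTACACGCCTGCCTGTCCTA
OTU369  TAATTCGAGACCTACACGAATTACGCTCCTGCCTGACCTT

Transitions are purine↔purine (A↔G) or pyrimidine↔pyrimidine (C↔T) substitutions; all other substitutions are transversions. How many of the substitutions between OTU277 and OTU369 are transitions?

Differing sites — 6:T/C (Ti); 9:A/G (Ti); 12:T/C (Ti); 18:T/G (Tv); 25:A/G (Ti); 27:G/T (Tv); 36:T/A (Tv); 40:A/T (Tv).
Of the 8 differences, 4 transitions and 4 transversions, so the answer is 4.

4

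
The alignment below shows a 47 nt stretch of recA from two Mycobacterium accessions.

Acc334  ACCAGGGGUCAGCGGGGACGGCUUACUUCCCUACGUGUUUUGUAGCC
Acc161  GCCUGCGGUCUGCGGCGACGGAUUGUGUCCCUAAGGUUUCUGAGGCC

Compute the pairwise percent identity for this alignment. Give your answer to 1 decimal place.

68.1%

Mismatches occur at site 1 (A/G), site 4 (A/U), site 6 (G/C), site 11 (A/U), site 16 (G/C), site 22 (C/A), site 25 (A/G), site 26 (C/U), site 27 (U/G), site 34 (C/A), site 36 (U/G), site 37 (G/U), site 40 (U/C), site 43 (U/A), site 44 (A/G).
32 of the 47 sites match, so the percent identity is 32/47 × 100 = 68.1%.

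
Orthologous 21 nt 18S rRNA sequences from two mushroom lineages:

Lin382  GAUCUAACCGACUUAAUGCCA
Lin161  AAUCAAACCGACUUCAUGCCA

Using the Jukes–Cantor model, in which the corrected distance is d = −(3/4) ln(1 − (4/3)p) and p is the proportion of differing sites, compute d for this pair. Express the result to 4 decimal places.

Differing sites — 1:G/A; 5:U/A; 15:A/C.
p = 3/21 = 0.142857.
d = −0.75 · ln(1 − (4/3)·0.142857) = −0.75 · ln(0.809524) = −0.75 · (-0.211309) = 0.1585.

0.1585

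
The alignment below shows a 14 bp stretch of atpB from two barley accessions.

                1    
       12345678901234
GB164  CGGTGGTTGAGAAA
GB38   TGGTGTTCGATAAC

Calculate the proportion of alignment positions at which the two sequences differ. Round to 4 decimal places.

0.3571

Differing sites — 1:C/T; 6:G/T; 8:T/C; 11:G/T; 14:A/C.
There are 5 differences over 14 sites, so p = 5/14 = 0.3571.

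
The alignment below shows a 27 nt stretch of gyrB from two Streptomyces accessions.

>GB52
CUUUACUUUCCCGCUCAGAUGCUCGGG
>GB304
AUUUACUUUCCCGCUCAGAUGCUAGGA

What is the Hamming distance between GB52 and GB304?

The sequences differ at positions 1 (C/A), 24 (C/A), 27 (G/A).
That gives 3 mismatches out of 27 aligned sites, so the Hamming distance is 3.

3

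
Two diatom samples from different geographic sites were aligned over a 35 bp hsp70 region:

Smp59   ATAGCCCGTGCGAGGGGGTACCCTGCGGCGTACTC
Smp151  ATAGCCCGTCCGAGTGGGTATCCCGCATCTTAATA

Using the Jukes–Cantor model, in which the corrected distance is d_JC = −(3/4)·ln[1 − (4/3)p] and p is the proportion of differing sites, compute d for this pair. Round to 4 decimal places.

The sequences differ at positions 10 (G/C), 15 (G/T), 21 (C/T), 24 (T/C), 27 (G/A), 28 (G/T), 30 (G/T), 33 (C/A), 35 (C/A).
p = 9/35 = 0.257143.
d = −0.75 · ln(1 − (4/3)·0.257143) = −0.75 · ln(0.657143) = −0.75 · (-0.419854) = 0.3149.

0.3149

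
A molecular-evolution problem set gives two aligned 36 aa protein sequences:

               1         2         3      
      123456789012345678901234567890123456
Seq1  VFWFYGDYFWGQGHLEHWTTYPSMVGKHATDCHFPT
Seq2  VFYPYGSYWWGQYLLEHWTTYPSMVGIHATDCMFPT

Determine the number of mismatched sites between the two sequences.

Mismatches occur at site 3 (W/Y), site 4 (F/P), site 7 (D/S), site 9 (F/W), site 13 (G/Y), site 14 (H/L), site 27 (K/I), site 33 (H/M).
That gives 8 mismatches out of 36 aligned sites, so the Hamming distance is 8.

8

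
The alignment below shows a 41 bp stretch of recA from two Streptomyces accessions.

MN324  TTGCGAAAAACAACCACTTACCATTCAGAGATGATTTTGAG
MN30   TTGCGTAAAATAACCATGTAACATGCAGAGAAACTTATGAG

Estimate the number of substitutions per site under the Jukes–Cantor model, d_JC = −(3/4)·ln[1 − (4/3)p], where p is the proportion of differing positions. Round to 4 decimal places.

0.2950

The sequences differ at positions 6 (A/T), 11 (C/T), 17 (C/T), 18 (T/G), 21 (C/A), 25 (T/G), 32 (T/A), 33 (G/A), 34 (A/C), 37 (T/A).
p = 10/41 = 0.243902.
d = −0.75 · ln(1 − (4/3)·0.243902) = −0.75 · ln(0.674797) = −0.75 · (-0.393343) = 0.2950.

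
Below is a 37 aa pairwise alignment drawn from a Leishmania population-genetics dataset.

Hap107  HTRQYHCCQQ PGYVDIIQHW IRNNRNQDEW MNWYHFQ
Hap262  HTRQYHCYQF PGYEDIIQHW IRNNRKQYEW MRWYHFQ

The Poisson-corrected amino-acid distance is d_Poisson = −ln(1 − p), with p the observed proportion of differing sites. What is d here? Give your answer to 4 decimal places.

0.1769

Differing sites — 8:C/Y; 10:Q/F; 14:V/E; 26:N/K; 28:D/Y; 32:N/R.
p = 6/37 = 0.162162.
d = −ln(1 − 0.162162) = −ln(0.837838) = 0.1769.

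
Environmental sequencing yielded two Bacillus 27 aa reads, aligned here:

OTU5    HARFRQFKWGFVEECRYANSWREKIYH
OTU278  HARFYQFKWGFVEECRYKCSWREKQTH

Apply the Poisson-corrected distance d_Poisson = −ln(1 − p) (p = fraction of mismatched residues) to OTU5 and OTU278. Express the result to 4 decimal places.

Mismatches occur at site 5 (R→Y), site 18 (A→K), site 19 (N→C), site 25 (I→Q), site 26 (Y→T).
p = 5/27 = 0.185185.
d = −ln(1 − 0.185185) = −ln(0.814815) = 0.2048.

0.2048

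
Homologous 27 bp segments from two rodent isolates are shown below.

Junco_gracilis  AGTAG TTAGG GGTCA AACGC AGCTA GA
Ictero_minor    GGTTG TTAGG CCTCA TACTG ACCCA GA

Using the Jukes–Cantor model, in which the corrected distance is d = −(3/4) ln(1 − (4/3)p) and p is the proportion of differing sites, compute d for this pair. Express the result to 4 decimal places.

The sequences differ at positions 1 (A/G), 4 (A/T), 11 (G/C), 12 (G/C), 16 (A/T), 19 (G/T), 20 (C/G), 22 (G/C), 24 (T/C).
p = 9/27 = 0.333333.
d = −0.75 · ln(1 − (4/3)·0.333333) = −0.75 · ln(0.555556) = −0.75 · (-0.587786) = 0.4408.

0.4408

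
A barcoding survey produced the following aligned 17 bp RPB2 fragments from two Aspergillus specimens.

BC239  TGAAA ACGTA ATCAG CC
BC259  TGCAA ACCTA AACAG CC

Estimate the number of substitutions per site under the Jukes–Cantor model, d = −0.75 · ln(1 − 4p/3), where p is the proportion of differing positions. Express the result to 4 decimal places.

The sequences differ at positions 3 (A/C), 8 (G/C), 12 (T/A).
p = 3/17 = 0.176471.
d = −0.75 · ln(1 − (4/3)·0.176471) = −0.75 · ln(0.764705) = −0.75 · (-0.268265) = 0.2012.

0.2012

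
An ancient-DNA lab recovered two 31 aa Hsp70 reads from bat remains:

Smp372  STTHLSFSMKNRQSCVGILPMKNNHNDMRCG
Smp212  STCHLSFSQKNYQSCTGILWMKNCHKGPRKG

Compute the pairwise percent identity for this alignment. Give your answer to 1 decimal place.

Differing sites — 3:T/C; 9:M/Q; 12:R/Y; 16:V/T; 20:P/W; 24:N/C; 26:N/K; 27:D/G; 28:M/P; 30:C/K.
21 of the 31 sites match, so the percent identity is 21/31 × 100 = 67.7%.

67.7%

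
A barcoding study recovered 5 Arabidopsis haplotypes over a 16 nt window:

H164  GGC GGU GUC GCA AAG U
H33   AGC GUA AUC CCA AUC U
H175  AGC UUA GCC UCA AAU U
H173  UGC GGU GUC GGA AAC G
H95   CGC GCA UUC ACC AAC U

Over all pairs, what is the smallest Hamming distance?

4

Pairwise Hamming distances:
  H164 vs H33: 7
  H164 vs H175: 7
  H164 vs H173: 4
  H164 vs H95: 7
  H33 vs H175: 6
  H33 vs H173: 8
  H33 vs H95: 6
  H175 vs H173: 9
  H175 vs H95: 8
  H173 vs H95: 8
The smallest is 4, between H164 and H173.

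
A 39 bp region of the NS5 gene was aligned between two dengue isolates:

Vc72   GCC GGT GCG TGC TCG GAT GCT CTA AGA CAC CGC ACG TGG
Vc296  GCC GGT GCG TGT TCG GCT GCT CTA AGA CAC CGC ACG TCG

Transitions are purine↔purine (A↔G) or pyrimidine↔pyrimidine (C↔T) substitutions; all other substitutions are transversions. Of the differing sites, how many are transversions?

Differing sites — 12:C/T (Ti); 17:A/C (Tv); 38:G/C (Tv).
Of the 3 differences, 1 transition and 2 transversions, so the answer is 2.

2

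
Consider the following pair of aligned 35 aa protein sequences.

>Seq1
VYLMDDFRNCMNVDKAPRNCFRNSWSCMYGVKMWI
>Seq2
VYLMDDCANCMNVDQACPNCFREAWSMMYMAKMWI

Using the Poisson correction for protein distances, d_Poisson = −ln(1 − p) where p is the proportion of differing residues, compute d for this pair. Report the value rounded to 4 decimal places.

Mismatches occur at site 7 (F/C), site 8 (R/A), site 15 (K/Q), site 17 (P/C), site 18 (R/P), site 23 (N/E), site 24 (S/A), site 27 (C/M), site 30 (G/M), site 31 (V/A).
p = 10/35 = 0.285714.
d = −ln(1 − 0.285714) = −ln(0.714286) = 0.3365.

0.3365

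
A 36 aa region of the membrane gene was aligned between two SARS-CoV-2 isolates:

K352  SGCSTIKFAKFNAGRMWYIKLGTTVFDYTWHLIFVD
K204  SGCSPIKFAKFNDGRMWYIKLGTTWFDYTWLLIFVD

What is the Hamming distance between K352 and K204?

Differing sites — 5:T/P; 13:A/D; 25:V/W; 31:H/L.
That gives 4 mismatches out of 36 aligned sites, so the Hamming distance is 4.

4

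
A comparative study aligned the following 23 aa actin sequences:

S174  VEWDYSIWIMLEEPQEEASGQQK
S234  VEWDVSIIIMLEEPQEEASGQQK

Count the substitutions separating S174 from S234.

2

Differing sites — 5:Y/V; 8:W/I.
That gives 2 mismatches out of 23 aligned sites, so the Hamming distance is 2.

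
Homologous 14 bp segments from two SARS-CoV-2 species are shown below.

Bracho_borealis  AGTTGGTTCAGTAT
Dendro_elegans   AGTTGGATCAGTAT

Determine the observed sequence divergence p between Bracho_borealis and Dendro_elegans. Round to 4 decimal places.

The sequences differ at position 7 (T/A).
There are 1 differences over 14 sites, so p = 1/14 = 0.0714.

0.0714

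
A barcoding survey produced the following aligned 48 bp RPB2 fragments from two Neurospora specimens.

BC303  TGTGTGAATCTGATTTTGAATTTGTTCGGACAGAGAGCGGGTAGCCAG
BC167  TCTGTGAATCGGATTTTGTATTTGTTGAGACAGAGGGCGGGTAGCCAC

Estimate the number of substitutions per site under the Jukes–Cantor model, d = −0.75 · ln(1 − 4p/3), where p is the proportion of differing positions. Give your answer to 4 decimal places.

0.1622

The sequences differ at positions 2 (G/C), 11 (T/G), 19 (A/T), 27 (C/G), 28 (G/A), 36 (A/G), 48 (G/C).
p = 7/48 = 0.145833.
d = −0.75 · ln(1 − (4/3)·0.145833) = −0.75 · ln(0.805556) = −0.75 · (-0.216223) = 0.1622.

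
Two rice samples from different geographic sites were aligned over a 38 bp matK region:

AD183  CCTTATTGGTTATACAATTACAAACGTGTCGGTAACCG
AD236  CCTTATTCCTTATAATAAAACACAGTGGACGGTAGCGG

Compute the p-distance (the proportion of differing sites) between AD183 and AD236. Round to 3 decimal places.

Differing sites — 8:G/C; 9:G/C; 15:C/A; 16:A/T; 18:T/A; 19:T/A; 23:A/C; 25:C/G; 26:G/T; 27:T/G; 29:T/A; 35:A/G; 37:C/G.
There are 13 differences over 38 sites, so p = 13/38 = 0.342.

0.342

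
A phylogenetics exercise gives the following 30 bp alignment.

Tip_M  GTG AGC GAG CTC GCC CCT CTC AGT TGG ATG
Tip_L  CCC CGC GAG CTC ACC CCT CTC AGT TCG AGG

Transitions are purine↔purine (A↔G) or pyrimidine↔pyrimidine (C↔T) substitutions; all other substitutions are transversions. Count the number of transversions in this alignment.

Mismatches occur at site 1 (G↔C, transversion), site 2 (T↔C, transition), site 3 (G↔C, transversion), site 4 (A↔C, transversion), site 13 (G↔A, transition), site 26 (G↔C, transversion), site 29 (T↔G, transversion).
Of the 7 differences, 2 transitions and 5 transversions, so the answer is 5.

5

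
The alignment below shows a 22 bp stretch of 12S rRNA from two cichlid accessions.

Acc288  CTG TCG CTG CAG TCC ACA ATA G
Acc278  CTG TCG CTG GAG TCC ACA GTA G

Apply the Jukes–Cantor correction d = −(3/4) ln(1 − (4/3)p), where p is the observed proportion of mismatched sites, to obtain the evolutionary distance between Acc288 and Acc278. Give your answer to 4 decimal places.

0.0969

Mismatches occur at site 10 (C/G), site 19 (A/G).
p = 2/22 = 0.090909.
d = −0.75 · ln(1 − (4/3)·0.090909) = −0.75 · ln(0.878788) = −0.75 · (-0.129212) = 0.0969.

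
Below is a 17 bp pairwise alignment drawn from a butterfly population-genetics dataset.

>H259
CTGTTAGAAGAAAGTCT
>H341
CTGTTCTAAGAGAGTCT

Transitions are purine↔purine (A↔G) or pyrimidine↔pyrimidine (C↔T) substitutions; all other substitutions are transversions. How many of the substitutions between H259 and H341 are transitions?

1

The sequences differ at positions 6 (A/C, transversion), 7 (G/T, transversion), 12 (A/G, transition).
Of the 3 differences, 1 transition and 2 transversions, so the answer is 1.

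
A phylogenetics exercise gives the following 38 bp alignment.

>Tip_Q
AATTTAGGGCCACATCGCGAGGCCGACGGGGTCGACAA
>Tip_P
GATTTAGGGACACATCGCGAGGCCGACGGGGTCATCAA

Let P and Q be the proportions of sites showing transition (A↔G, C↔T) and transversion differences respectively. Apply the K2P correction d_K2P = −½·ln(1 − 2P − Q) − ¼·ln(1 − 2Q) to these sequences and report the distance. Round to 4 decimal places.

0.1137

Mismatches occur at site 1 (A↔G, transition), site 10 (C↔A, transversion), site 34 (G↔A, transition), site 35 (A↔T, transversion).
Of the 4 differences, 2 transitions and 2 transversions over 38 sites: P = 2/38 = 0.052632, Q = 2/38 = 0.052632.
d = −0.5·ln(0.842104) − 0.25·ln(0.894736) = −0.5·(-0.171852) − 0.25·(-0.111227) = 0.1137.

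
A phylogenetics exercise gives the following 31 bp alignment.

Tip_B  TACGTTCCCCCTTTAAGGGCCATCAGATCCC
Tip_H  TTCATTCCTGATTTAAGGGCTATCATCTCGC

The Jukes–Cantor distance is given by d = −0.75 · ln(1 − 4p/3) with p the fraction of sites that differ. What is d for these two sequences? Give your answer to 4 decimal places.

0.3672

Mismatches occur at site 2 (A→T), site 4 (G→A), site 9 (C→T), site 10 (C→G), site 11 (C→A), site 21 (C→T), site 26 (G→T), site 27 (A→C), site 30 (C→G).
p = 9/31 = 0.290323.
d = −0.75 · ln(1 − (4/3)·0.290323) = −0.75 · ln(0.612903) = −0.75 · (-0.489549) = 0.3672.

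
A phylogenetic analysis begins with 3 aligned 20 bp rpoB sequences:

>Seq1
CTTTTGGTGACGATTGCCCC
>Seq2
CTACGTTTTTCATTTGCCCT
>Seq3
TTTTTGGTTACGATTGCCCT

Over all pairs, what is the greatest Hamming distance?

Pairwise Hamming distances:
  Seq1 vs Seq2: 10
  Seq1 vs Seq3: 3
  Seq2 vs Seq3: 9
The largest is 10, between Seq1 and Seq2.

10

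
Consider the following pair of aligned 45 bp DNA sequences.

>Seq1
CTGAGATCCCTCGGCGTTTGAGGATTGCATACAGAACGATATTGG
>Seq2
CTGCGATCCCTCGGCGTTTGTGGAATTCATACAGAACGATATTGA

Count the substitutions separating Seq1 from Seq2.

5

The sequences differ at positions 4 (A/C), 21 (A/T), 25 (T/A), 27 (G/T), 45 (G/A).
That gives 5 mismatches out of 45 aligned sites, so the Hamming distance is 5.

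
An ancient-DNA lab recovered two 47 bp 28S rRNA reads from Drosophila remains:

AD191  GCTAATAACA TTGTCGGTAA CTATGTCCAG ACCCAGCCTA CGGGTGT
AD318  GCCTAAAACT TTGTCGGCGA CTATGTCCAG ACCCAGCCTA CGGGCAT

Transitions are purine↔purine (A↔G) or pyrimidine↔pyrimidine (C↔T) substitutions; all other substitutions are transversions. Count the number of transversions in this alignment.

The sequences differ at positions 3 (T/C, transition), 4 (A/T, transversion), 6 (T/A, transversion), 10 (A/T, transversion), 18 (T/C, transition), 19 (A/G, transition), 45 (T/C, transition), 46 (G/A, transition).
Of the 8 differences, 5 transitions and 3 transversions, so the answer is 3.

3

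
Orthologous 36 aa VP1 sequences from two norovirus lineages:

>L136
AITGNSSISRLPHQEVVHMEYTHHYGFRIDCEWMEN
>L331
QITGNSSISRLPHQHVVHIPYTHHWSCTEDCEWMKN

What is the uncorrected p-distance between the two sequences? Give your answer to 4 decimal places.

Mismatches occur at site 1 (A/Q), site 15 (E/H), site 19 (M/I), site 20 (E/P), site 25 (Y/W), site 26 (G/S), site 27 (F/C), site 28 (R/T), site 29 (I/E), site 35 (E/K).
There are 10 differences over 36 sites, so p = 10/36 = 0.2778.

0.2778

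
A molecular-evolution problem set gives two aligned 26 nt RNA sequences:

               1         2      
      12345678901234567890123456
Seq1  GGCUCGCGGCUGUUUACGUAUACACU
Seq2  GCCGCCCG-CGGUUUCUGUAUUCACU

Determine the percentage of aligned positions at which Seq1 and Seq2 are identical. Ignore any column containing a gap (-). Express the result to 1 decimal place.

Excluding the 1 gap column leaves 25 comparable sites.
Differing sites — 2:G/C; 4:U/G; 6:G/C; 11:U/G; 16:A/C; 17:C/U; 22:A/U.
18 of the 25 comparable sites match, so the percent identity is 18/25 × 100 = 72.0%.

72.0%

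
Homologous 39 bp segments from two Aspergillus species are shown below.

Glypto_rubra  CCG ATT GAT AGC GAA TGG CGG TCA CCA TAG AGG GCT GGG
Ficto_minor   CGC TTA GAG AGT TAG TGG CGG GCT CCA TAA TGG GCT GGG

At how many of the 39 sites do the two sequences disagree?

Differing sites — 2:C/G; 3:G/C; 4:A/T; 6:T/A; 9:T/G; 12:C/T; 13:G/T; 15:A/G; 22:T/G; 24:A/T; 30:G/A; 31:A/T.
That gives 12 mismatches out of 39 aligned sites, so the Hamming distance is 12.

12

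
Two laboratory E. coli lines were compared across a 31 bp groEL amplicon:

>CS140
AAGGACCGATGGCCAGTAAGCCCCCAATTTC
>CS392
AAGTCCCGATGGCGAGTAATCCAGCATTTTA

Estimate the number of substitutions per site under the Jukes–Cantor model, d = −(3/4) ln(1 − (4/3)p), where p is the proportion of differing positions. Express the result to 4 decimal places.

0.3163

The sequences differ at positions 4 (G/T), 5 (A/C), 14 (C/G), 20 (G/T), 23 (C/A), 24 (C/G), 27 (A/T), 31 (C/A).
p = 8/31 = 0.258065.
d = −0.75 · ln(1 − (4/3)·0.258065) = −0.75 · ln(0.655913) = −0.75 · (-0.421727) = 0.3163.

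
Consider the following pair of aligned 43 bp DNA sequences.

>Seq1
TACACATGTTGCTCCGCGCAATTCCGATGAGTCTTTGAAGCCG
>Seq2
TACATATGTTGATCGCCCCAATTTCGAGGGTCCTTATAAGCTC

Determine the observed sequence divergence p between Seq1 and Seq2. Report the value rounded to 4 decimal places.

Mismatches occur at site 5 (C↔T), site 12 (C↔A), site 15 (C↔G), site 16 (G↔C), site 18 (G↔C), site 24 (C↔T), site 28 (T↔G), site 30 (A↔G), site 31 (G↔T), site 32 (T↔C), site 36 (T↔A), site 37 (G↔T), site 42 (C↔T), site 43 (G↔C).
There are 14 differences over 43 sites, so p = 14/43 = 0.3256.

0.3256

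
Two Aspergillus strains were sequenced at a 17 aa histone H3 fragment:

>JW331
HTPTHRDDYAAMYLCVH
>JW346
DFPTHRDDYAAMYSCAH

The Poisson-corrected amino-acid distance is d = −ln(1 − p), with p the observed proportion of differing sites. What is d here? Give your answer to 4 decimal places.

0.2683

Differing sites — 1:H/D; 2:T/F; 14:L/S; 16:V/A.
p = 4/17 = 0.235294.
d = −ln(1 − 0.235294) = −ln(0.764706) = 0.2683.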